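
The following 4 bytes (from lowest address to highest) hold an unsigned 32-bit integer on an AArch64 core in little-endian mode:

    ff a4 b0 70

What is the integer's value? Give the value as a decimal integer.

In little-endian order the low byte comes first in memory.
Reassemble most-significant byte first: 70 B0 A4 FF → 0x70B0A4FF.
0x70B0A4FF = 1890624767.

1890624767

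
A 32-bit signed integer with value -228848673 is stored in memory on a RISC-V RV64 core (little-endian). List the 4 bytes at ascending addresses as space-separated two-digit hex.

DF 0B 5C F2

Two's complement of -228848673 in 32 bits: 228848673 = 0x0DA3F421; invert → 0xF25C0BDE; add 1 → 0xF25C0BDF.
Split into bytes (most-significant first): F2 5C 0B DF.
In little-endian order the low byte comes first in memory.
So at ascending addresses the bytes are DF 0B 5C F2.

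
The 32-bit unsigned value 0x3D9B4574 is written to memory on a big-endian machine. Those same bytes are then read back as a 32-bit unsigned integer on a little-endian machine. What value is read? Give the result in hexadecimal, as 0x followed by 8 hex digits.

0x74459B3D

Stored big-endian, the bytes at ascending addresses are 3D 9B 45 74.
Read back as little-endian, the first byte is least significant, giving 0x74459B3D.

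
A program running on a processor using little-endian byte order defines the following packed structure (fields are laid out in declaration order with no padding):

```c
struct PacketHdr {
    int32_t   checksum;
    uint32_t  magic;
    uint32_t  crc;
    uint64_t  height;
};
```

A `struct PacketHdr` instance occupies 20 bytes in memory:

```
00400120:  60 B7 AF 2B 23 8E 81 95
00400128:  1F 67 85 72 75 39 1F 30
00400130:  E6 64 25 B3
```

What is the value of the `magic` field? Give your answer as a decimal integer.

`magic` follows `checksum` (4 bytes), so it starts at byte offset 4 and occupies 4 bytes.
Bytes at offsets 4..7: 23 8E 81 95.
In little-endian order the low byte comes first in memory.
Reassemble most-significant byte first: 95 81 8E 23 → 0x95818E23.
0x95818E23 = 2508295715.

2508295715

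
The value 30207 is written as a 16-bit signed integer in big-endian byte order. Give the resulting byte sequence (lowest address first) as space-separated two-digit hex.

75 FF

30207 in hexadecimal, padded to 16 bits, is 0x75FF.
Split into bytes (most-significant first): 75 FF.
Big-endian: lowest address holds the most-significant byte.
So the memory order matches the most-significant-first order: 75 FF.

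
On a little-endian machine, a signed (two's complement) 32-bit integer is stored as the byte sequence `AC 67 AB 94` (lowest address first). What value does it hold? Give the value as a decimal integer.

-1800706132

Little-endian stores the least-significant byte at the lowest address.
Reassemble most-significant byte first: 94 AB 67 AC → 0x94AB67AC.
Top bit is set, so as a signed 32-bit value this is 0x94AB67AC − 2^32 = -1800706132.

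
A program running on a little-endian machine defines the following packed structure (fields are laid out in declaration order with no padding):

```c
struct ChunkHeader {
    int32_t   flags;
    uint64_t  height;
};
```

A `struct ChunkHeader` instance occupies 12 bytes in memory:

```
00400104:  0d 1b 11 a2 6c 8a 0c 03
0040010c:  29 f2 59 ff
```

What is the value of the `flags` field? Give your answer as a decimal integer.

-1575937267

`flags` is the first field, at byte offset 0, occupying 4 bytes.
Bytes at offsets 0..3: 0D 1B 11 A2.
Little-endian stores the least-significant byte at the lowest address.
Reassemble most-significant byte first: A2 11 1B 0D → 0xA2111B0D.
Top bit is set, so as a signed 32-bit value this is 0xA2111B0D − 2^32 = -1575937267.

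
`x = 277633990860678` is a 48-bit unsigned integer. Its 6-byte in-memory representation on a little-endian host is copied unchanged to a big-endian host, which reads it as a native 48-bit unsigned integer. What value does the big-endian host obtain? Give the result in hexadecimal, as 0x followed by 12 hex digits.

277633990860678 in 48-bit hexadecimal is 0xFC81B3671F86.
Stored little-endian, the bytes at ascending addresses are 86 1F 67 B3 81 FC.
Read back as big-endian, the last byte is least significant, giving 0x861F67B381FC.

0x861F67B381FC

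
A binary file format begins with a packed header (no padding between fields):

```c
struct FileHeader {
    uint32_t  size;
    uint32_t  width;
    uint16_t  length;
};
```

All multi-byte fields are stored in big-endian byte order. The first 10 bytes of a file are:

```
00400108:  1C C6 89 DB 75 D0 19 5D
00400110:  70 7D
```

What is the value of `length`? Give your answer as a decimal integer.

28797

`length` follows `size` (4 B), `width` (4 B), so it starts at offset 4 + 4 = 8 and occupies 2 bytes.
Bytes at offsets 8..9: 70 7D.
Big-endian: lowest address holds the most-significant byte.
The bytes are already most-significant first: 0x707D.
0x707D = 28797.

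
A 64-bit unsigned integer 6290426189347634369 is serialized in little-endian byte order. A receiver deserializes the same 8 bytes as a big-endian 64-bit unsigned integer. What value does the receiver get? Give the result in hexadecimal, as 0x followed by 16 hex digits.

6290426189347634369 in 64-bit hexadecimal is 0x574C154A85E13CC1.
Stored little-endian, the bytes at ascending addresses are C1 3C E1 85 4A 15 4C 57.
Read back as big-endian, the last byte is least significant, giving 0xC13CE1854A154C57.

0xC13CE1854A154C57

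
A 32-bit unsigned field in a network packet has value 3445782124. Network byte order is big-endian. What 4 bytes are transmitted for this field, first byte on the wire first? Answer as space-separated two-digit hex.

3445782124 in hexadecimal, padded to 32 bits, is 0xCD62766C.
Split into bytes (most-significant first): CD 62 76 6C.
Big-endian: lowest address holds the most-significant byte.
So the memory order matches the most-significant-first order: CD 62 76 6C.

CD 62 76 6C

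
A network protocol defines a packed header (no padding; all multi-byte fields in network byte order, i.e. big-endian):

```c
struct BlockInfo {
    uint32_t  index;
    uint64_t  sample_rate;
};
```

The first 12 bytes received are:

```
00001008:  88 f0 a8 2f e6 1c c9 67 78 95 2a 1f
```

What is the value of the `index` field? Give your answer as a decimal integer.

2297473071

`index` is the first field, at byte offset 0, occupying 4 bytes.
Bytes at offsets 0..3: 88 F0 A8 2F.
Big-endian: lowest address holds the most-significant byte.
The bytes are already most-significant first: 0x88F0A82F.
0x88F0A82F = 2297473071.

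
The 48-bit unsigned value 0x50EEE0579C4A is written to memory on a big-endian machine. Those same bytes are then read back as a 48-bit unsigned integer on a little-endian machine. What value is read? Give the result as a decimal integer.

82035349712464

Stored big-endian, the bytes at ascending addresses are 50 EE E0 57 9C 4A.
Read back as little-endian, the first byte is least significant, giving 0x4A9C57E0EE50.
0x4A9C57E0EE50 = 82035349712464.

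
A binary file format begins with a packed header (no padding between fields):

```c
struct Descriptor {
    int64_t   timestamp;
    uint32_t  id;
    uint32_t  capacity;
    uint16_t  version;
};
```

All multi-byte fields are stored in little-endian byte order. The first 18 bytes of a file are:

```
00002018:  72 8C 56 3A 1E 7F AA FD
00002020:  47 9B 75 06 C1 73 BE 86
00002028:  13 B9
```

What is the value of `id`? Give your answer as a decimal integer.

108370759

`id` follows `timestamp` (8 bytes), so it starts at byte offset 8 and occupies 4 bytes.
Bytes at offsets 8..11: 47 9B 75 06.
Little-endian stores the least-significant byte at the lowest address.
Reassemble most-significant byte first: 06 75 9B 47 → 0x06759B47.
0x06759B47 = 108370759.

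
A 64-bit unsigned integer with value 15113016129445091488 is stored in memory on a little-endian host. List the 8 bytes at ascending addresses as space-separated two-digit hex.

15113016129445091488 in hexadecimal, padded to 64 bits, is 0xD1BC3818F852D8A0.
Split into bytes (most-significant first): D1 BC 38 18 F8 52 D8 A0.
Little-endian: lowest address holds the least-significant byte.
So at ascending addresses the bytes are A0 D8 52 F8 18 38 BC D1.

A0 D8 52 F8 18 38 BC D1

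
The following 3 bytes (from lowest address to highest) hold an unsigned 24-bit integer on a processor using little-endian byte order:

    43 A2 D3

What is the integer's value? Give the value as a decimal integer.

Little-endian: lowest address holds the least-significant byte.
Reassemble most-significant byte first: D3 A2 43 → 0xD3A243.
0xD3A243 = 13869635.

13869635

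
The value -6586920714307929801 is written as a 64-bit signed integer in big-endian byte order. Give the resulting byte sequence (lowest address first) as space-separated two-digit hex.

A4 96 8E 82 64 03 79 37

Two's complement of -6586920714307929801 in 64 bits: 6586920714307929801 = 0x5B69717D9BFC86C9; invert → 0xA4968E8264037936; add 1 → 0xA4968E8264037937.
Split into bytes (most-significant first): A4 96 8E 82 64 03 79 37.
Big-endian: lowest address holds the most-significant byte.
So the memory order matches the most-significant-first order: A4 96 8E 82 64 03 79 37.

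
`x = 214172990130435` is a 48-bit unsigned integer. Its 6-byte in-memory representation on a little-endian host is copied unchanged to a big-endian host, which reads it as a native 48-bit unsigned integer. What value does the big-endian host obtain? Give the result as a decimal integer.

214172990130435 in 48-bit hexadecimal is 0xC2CA08FF4903.
Stored little-endian, the bytes at ascending addresses are 03 49 FF 08 CA C2.
Read back as big-endian, the last byte is least significant, giving 0x0349FF08CAC2.
0x0349FF08CAC2 = 3616346262210.

3616346262210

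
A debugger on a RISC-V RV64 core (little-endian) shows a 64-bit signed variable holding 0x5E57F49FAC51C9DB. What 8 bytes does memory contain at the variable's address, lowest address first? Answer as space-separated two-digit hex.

DB C9 51 AC 9F F4 57 5E

Split into bytes (most-significant first): 5E 57 F4 9F AC 51 C9 DB.
In little-endian order the low byte comes first in memory.
So at ascending addresses the bytes are DB C9 51 AC 9F F4 57 5E.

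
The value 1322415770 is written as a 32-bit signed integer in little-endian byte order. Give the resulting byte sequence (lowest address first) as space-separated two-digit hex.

9A 76 D2 4E

1322415770 in hexadecimal, padded to 32 bits, is 0x4ED2769A.
Split into bytes (most-significant first): 4E D2 76 9A.
Little-endian stores the least-significant byte at the lowest address.
So at ascending addresses the bytes are 9A 76 D2 4E.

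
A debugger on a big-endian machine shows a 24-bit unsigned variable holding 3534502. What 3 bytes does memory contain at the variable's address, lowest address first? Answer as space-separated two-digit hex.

35 EE A6

3534502 in hexadecimal, padded to 24 bits, is 0x35EEA6.
Split into bytes (most-significant first): 35 EE A6.
Big-endian stores the most-significant byte at the lowest address.
So the memory order matches the most-significant-first order: 35 EE A6.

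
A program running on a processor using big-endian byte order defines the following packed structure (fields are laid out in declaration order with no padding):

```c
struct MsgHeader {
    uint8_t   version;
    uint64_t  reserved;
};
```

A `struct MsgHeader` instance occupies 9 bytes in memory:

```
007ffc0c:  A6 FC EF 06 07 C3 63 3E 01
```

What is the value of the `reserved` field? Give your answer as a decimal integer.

18225792847404285441

`reserved` follows `version` (1 byte), so it starts at byte offset 1 and occupies 8 bytes.
Bytes at offsets 1..8: FC EF 06 07 C3 63 3E 01.
Big-endian: lowest address holds the most-significant byte.
The bytes are already most-significant first: 0xFCEF0607C3633E01.
0xFCEF0607C3633E01 = 18225792847404285441.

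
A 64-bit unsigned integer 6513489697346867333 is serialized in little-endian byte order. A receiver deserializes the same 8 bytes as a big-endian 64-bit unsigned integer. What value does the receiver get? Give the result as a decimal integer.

9642354868489315418

6513489697346867333 in 64-bit hexadecimal is 0x5A64905EAA86D085.
Stored little-endian, the bytes at ascending addresses are 85 D0 86 AA 5E 90 64 5A.
Read back as big-endian, the last byte is least significant, giving 0x85D086AA5E90645A.
0x85D086AA5E90645A = 9642354868489315418.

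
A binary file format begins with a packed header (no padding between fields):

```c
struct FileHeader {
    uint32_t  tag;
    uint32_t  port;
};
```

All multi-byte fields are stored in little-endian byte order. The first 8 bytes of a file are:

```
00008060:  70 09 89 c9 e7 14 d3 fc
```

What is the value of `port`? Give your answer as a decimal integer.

`port` follows `tag` (4 bytes), so it starts at byte offset 4 and occupies 4 bytes.
Bytes at offsets 4..7: E7 14 D3 FC.
In little-endian order the low byte comes first in memory.
Reassemble most-significant byte first: FC D3 14 E7 → 0xFCD314E7.
0xFCD314E7 = 4241691879.

4241691879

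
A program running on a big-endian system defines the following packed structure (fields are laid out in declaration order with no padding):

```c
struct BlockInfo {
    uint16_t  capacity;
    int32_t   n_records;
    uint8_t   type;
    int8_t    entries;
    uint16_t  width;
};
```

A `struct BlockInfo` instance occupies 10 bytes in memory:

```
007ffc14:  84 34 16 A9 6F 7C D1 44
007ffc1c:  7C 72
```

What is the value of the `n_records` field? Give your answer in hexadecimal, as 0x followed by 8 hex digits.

`n_records` follows `capacity` (2 bytes), so it starts at byte offset 2 and occupies 4 bytes.
Bytes at offsets 2..5: 16 A9 6F 7C.
In big-endian order the high byte comes first in memory.
The bytes are already most-significant first: 0x16A96F7C.

0x16A96F7C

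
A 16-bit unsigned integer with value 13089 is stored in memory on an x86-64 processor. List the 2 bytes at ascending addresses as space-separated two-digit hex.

21 33

13089 in hexadecimal, padded to 16 bits, is 0x3321.
Split into bytes (most-significant first): 33 21.
Little-endian: lowest address holds the least-significant byte.
So at ascending addresses the bytes are 21 33.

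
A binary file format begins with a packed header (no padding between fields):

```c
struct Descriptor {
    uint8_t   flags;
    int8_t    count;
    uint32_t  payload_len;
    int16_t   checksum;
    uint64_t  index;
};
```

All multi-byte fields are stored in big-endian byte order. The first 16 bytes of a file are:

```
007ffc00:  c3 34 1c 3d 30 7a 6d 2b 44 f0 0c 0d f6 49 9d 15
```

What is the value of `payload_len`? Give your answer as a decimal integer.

`payload_len` follows `flags` (1 B), `count` (1 B), so it starts at offset 1 + 1 = 2 and occupies 4 bytes.
Bytes at offsets 2..5: 1C 3D 30 7A.
Big-endian stores the most-significant byte at the lowest address.
The bytes are already most-significant first: 0x1C3D307A.
0x1C3D307A = 473772154.

473772154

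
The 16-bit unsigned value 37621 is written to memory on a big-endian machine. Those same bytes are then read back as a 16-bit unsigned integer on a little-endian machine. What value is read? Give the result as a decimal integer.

62866

37621 in 16-bit hexadecimal is 0x92F5.
Stored big-endian, the bytes at ascending addresses are 92 F5.
Read back as little-endian, the first byte is least significant, giving 0xF592.
0xF592 = 62866.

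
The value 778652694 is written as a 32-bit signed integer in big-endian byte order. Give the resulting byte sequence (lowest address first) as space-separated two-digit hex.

778652694 in hexadecimal, padded to 32 bits, is 0x2E694C16.
Split into bytes (most-significant first): 2E 69 4C 16.
In big-endian order the high byte comes first in memory.
So the memory order matches the most-significant-first order: 2E 69 4C 16.

2E 69 4C 16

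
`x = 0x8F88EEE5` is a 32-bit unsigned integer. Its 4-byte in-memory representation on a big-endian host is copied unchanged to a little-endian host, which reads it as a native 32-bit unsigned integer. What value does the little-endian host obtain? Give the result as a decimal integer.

Stored big-endian, the bytes at ascending addresses are 8F 88 EE E5.
Read back as little-endian, the first byte is least significant, giving 0xE5EE888F.
0xE5EE888F = 3857614991.

3857614991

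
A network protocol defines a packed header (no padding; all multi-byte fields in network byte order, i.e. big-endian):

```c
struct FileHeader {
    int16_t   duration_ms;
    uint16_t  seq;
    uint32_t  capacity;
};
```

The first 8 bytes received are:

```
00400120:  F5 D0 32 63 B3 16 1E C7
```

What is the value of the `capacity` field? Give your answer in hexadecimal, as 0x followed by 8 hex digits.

0xB3161EC7

`capacity` follows `duration_ms` (2 B), `seq` (2 B), so it starts at offset 2 + 2 = 4 and occupies 4 bytes.
Bytes at offsets 4..7: B3 16 1E C7.
In big-endian order the high byte comes first in memory.
The bytes are already most-significant first: 0xB3161EC7.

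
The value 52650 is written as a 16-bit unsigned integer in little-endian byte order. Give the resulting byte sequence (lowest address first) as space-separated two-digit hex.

52650 in hexadecimal, padded to 16 bits, is 0xCDAA.
Split into bytes (most-significant first): CD AA.
In little-endian order the low byte comes first in memory.
So at ascending addresses the bytes are AA CD.

AA CD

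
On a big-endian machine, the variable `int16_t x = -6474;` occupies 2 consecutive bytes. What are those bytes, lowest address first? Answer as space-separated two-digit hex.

E6 B6

Two's complement of -6474 in 16 bits: 6474 = 0x194A; invert → 0xE6B5; add 1 → 0xE6B6.
Split into bytes (most-significant first): E6 B6.
Big-endian stores the most-significant byte at the lowest address.
So the memory order matches the most-significant-first order: E6 B6.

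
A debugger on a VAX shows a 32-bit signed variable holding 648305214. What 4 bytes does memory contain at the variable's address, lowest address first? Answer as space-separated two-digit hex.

3E 5A A4 26

648305214 in hexadecimal, padded to 32 bits, is 0x26A45A3E.
Split into bytes (most-significant first): 26 A4 5A 3E.
Little-endian stores the least-significant byte at the lowest address.
So at ascending addresses the bytes are 3E 5A A4 26.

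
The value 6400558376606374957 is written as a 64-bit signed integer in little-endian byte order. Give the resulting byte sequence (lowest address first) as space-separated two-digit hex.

2D 1C C6 91 EE 59 D3 58

6400558376606374957 in hexadecimal, padded to 64 bits, is 0x58D359EE91C61C2D.
Split into bytes (most-significant first): 58 D3 59 EE 91 C6 1C 2D.
Little-endian: lowest address holds the least-significant byte.
So at ascending addresses the bytes are 2D 1C C6 91 EE 59 D3 58.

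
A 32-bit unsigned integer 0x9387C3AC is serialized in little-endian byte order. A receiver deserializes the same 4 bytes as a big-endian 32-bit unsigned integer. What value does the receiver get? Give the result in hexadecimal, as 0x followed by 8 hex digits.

0xACC38793

Stored little-endian, the bytes at ascending addresses are AC C3 87 93.
Read back as big-endian, the last byte is least significant, giving 0xACC38793.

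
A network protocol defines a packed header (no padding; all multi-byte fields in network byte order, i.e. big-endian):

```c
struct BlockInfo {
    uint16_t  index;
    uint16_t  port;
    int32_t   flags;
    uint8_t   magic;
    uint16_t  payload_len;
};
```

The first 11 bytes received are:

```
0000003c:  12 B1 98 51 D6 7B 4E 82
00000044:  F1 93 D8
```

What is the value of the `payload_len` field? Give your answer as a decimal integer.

37848

`payload_len` follows `index` (2 B), `port` (2 B), `flags` (4 B), `magic` (1 B), so it starts at offset 2 + 2 + 4 + 1 = 9 and occupies 2 bytes.
Bytes at offsets 9..10: 93 D8.
Big-endian: lowest address holds the most-significant byte.
The bytes are already most-significant first: 0x93D8.
0x93D8 = 37848.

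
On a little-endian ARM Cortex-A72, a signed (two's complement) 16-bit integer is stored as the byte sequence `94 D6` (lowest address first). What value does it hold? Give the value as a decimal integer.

Little-endian stores the least-significant byte at the lowest address.
Reassemble most-significant byte first: D6 94 → 0xD694.
Top bit is set, so as a signed 16-bit value this is 0xD694 − 2^16 = -10604.

-10604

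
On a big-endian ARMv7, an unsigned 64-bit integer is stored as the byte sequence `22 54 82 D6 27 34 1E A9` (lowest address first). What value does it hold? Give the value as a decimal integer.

2473745951625584297

Big-endian stores the most-significant byte at the lowest address.
The bytes are already most-significant first: 0x225482D627341EA9.
0x225482D627341EA9 = 2473745951625584297.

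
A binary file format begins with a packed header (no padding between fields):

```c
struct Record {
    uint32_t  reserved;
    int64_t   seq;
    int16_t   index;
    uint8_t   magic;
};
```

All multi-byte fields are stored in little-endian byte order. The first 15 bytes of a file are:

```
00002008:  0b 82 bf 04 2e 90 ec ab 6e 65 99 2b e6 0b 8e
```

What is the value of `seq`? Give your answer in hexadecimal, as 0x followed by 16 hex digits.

`seq` follows `reserved` (4 bytes), so it starts at byte offset 4 and occupies 8 bytes.
Bytes at offsets 4..11: 2E 90 EC AB 6E 65 99 2B.
Little-endian: lowest address holds the least-significant byte.
Reassemble most-significant byte first: 2B 99 65 6E AB EC 90 2E → 0x2B99656EABEC902E.

0x2B99656EABEC902E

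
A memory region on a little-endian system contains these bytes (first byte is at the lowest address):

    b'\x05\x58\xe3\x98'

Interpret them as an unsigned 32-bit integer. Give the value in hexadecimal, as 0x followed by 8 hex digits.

0x98E35805

Little-endian: lowest address holds the least-significant byte.
Reassemble most-significant byte first: 98 E3 58 05 → 0x98E35805.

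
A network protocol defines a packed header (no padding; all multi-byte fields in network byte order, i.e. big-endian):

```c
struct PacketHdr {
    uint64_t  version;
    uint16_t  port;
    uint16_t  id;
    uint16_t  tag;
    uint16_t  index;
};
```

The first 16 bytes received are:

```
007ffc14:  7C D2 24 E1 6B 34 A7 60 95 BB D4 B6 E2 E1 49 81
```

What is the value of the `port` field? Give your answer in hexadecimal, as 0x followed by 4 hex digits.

0x95BB

`port` follows `version` (8 bytes), so it starts at byte offset 8 and occupies 2 bytes.
Bytes at offsets 8..9: 95 BB.
Big-endian stores the most-significant byte at the lowest address.
The bytes are already most-significant first: 0x95BB.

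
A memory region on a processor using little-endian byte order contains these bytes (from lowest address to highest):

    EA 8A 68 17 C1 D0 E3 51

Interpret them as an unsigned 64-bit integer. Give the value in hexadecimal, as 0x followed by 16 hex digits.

0x51E3D0C117688AEA

Little-endian: lowest address holds the least-significant byte.
Reassemble most-significant byte first: 51 E3 D0 C1 17 68 8A EA → 0x51E3D0C117688AEA.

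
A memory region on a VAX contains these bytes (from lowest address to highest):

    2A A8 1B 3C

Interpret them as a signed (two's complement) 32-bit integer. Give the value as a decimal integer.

Little-endian stores the least-significant byte at the lowest address.
Reassemble most-significant byte first: 3C 1B A8 2A → 0x3C1BA82A.
0x3C1BA82A = 1008445482.

1008445482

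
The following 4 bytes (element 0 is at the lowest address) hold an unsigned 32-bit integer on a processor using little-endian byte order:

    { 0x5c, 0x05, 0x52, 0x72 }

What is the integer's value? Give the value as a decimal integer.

In little-endian order the low byte comes first in memory.
Reassemble most-significant byte first: 72 52 05 5C → 0x7252055C.
0x7252055C = 1917977948.

1917977948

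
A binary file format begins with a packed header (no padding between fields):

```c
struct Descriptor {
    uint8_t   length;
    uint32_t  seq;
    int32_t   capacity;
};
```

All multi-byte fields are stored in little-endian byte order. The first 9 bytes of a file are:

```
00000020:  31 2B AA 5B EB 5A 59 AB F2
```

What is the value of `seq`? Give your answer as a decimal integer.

3948653099

`seq` follows `length` (1 byte), so it starts at byte offset 1 and occupies 4 bytes.
Bytes at offsets 1..4: 2B AA 5B EB.
Little-endian: lowest address holds the least-significant byte.
Reassemble most-significant byte first: EB 5B AA 2B → 0xEB5BAA2B.
0xEB5BAA2B = 3948653099.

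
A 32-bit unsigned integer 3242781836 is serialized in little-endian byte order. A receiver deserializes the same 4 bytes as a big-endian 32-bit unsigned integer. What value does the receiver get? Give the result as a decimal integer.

3242781836 in 32-bit hexadecimal is 0xC148EC8C.
Stored little-endian, the bytes at ascending addresses are 8C EC 48 C1.
Read back as big-endian, the last byte is least significant, giving 0x8CEC48C1.
0x8CEC48C1 = 2364295361.

2364295361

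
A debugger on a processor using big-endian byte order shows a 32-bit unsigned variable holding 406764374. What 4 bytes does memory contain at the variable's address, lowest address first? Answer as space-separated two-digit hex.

406764374 in hexadecimal, padded to 32 bits, is 0x183EBB56.
Split into bytes (most-significant first): 18 3E BB 56.
Big-endian stores the most-significant byte at the lowest address.
So the memory order matches the most-significant-first order: 18 3E BB 56.

18 3E BB 56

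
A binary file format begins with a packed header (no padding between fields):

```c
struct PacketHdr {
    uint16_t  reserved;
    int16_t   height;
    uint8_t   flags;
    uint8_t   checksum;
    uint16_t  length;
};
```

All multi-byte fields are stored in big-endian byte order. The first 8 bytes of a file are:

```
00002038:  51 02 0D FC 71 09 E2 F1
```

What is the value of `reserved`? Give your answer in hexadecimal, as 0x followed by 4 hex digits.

`reserved` is the first field, at byte offset 0, occupying 2 bytes.
Bytes at offsets 0..1: 51 02.
In big-endian order the high byte comes first in memory.
The bytes are already most-significant first: 0x5102.

0x5102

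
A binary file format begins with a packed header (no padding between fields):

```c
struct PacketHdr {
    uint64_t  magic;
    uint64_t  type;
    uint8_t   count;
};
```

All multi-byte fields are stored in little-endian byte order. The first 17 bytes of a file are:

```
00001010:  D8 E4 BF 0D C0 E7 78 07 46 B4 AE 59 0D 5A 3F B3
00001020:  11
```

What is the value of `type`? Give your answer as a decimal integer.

`type` follows `magic` (8 bytes), so it starts at byte offset 8 and occupies 8 bytes.
Bytes at offsets 8..15: 46 B4 AE 59 0D 5A 3F B3.
Little-endian: lowest address holds the least-significant byte.
Reassemble most-significant byte first: B3 3F 5A 0D 59 AE B4 46 → 0xB33F5A0D59AEB446.
0xB33F5A0D59AEB446 = 12916141269707568198.

12916141269707568198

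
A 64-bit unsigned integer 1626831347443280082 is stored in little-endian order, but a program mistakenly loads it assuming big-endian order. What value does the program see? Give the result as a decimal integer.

1626831347443280082 in 64-bit hexadecimal is 0x1693AA7DBDD3A8D2.
Stored little-endian, the bytes at ascending addresses are D2 A8 D3 BD 7D AA 93 16.
Read back as big-endian, the last byte is least significant, giving 0xD2A8D3BD7DAA9316.
0xD2A8D3BD7DAA9316 = 15179615354862867222.

15179615354862867222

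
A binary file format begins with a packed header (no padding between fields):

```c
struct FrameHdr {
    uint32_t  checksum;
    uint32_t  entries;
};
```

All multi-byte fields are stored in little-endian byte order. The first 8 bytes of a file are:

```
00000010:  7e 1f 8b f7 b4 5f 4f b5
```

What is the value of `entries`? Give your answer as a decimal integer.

`entries` follows `checksum` (4 bytes), so it starts at byte offset 4 and occupies 4 bytes.
Bytes at offsets 4..7: B4 5F 4F B5.
Little-endian stores the least-significant byte at the lowest address.
Reassemble most-significant byte first: B5 4F 5F B4 → 0xB54F5FB4.
0xB54F5FB4 = 3041877940.

3041877940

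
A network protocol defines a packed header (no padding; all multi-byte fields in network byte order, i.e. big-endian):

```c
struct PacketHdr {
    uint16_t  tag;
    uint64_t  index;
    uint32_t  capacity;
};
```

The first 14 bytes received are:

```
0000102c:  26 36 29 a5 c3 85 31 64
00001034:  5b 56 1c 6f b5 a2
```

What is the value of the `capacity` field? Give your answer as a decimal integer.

`capacity` follows `tag` (2 B), `index` (8 B), so it starts at offset 2 + 8 = 10 and occupies 4 bytes.
Bytes at offsets 10..13: 1C 6F B5 A2.
Big-endian stores the most-significant byte at the lowest address.
The bytes are already most-significant first: 0x1C6FB5A2.
0x1C6FB5A2 = 477083042.

477083042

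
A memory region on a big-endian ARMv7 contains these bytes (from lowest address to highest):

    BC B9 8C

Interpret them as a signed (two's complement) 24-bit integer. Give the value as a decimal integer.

-4408948

Big-endian: lowest address holds the most-significant byte.
The bytes are already most-significant first: 0xBCB98C.
Top bit is set, so as a signed 24-bit value this is 0xBCB98C − 2^24 = -4408948.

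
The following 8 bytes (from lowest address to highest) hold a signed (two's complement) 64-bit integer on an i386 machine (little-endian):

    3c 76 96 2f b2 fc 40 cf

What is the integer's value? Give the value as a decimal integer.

-3512529867116218820

Little-endian stores the least-significant byte at the lowest address.
Reassemble most-significant byte first: CF 40 FC B2 2F 96 76 3C → 0xCF40FCB22F96763C.
Top bit is set, so as a signed 64-bit value this is 0xCF40FCB22F96763C − 2^64 = -3512529867116218820.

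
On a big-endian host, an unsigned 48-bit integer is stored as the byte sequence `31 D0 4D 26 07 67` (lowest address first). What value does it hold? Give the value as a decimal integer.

Big-endian: lowest address holds the most-significant byte.
The bytes are already most-significant first: 0x31D04D260767.
0x31D04D260767 = 54770717296487.

54770717296487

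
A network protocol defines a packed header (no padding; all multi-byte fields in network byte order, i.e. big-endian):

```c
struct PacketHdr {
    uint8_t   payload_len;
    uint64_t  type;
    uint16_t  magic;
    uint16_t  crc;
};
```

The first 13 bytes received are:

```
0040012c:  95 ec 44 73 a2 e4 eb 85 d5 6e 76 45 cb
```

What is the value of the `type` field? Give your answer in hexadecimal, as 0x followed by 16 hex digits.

0xEC4473A2E4EB85D5

`type` follows `payload_len` (1 byte), so it starts at byte offset 1 and occupies 8 bytes.
Bytes at offsets 1..8: EC 44 73 A2 E4 EB 85 D5.
Big-endian stores the most-significant byte at the lowest address.
The bytes are already most-significant first: 0xEC4473A2E4EB85D5.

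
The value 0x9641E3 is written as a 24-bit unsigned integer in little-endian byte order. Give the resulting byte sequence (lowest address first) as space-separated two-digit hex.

Split into bytes (most-significant first): 96 41 E3.
In little-endian order the low byte comes first in memory.
So at ascending addresses the bytes are E3 41 96.

E3 41 96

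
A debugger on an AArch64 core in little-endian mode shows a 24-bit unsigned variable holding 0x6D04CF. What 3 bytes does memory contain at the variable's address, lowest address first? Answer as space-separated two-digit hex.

CF 04 6D

Split into bytes (most-significant first): 6D 04 CF.
Little-endian stores the least-significant byte at the lowest address.
So at ascending addresses the bytes are CF 04 6D.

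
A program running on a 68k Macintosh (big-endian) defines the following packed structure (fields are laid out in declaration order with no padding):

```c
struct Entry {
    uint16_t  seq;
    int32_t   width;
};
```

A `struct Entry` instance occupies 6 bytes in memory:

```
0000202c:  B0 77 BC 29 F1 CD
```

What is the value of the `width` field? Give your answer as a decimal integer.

-1138101811

`width` follows `seq` (2 bytes), so it starts at byte offset 2 and occupies 4 bytes.
Bytes at offsets 2..5: BC 29 F1 CD.
In big-endian order the high byte comes first in memory.
The bytes are already most-significant first: 0xBC29F1CD.
Top bit is set, so as a signed 32-bit value this is 0xBC29F1CD − 2^32 = -1138101811.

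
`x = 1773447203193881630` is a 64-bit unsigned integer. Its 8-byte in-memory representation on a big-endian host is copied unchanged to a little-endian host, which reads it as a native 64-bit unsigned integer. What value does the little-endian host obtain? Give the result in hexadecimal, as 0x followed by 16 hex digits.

0x1E0448CED58C9C18

1773447203193881630 in 64-bit hexadecimal is 0x189C8CD5CE48041E.
Stored big-endian, the bytes at ascending addresses are 18 9C 8C D5 CE 48 04 1E.
Read back as little-endian, the first byte is least significant, giving 0x1E0448CED58C9C18.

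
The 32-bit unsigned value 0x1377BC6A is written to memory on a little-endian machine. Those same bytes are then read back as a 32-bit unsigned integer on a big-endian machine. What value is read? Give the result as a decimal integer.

1790736147

Stored little-endian, the bytes at ascending addresses are 6A BC 77 13.
Read back as big-endian, the last byte is least significant, giving 0x6ABC7713.
0x6ABC7713 = 1790736147.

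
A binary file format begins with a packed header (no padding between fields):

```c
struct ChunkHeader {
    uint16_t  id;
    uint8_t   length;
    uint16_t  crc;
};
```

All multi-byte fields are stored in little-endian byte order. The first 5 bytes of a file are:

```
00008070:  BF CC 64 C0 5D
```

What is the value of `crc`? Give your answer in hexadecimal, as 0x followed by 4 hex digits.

`crc` follows `id` (2 B), `length` (1 B), so it starts at offset 2 + 1 = 3 and occupies 2 bytes.
Bytes at offsets 3..4: C0 5D.
Little-endian: lowest address holds the least-significant byte.
Reassemble most-significant byte first: 5D C0 → 0x5DC0.

0x5DC0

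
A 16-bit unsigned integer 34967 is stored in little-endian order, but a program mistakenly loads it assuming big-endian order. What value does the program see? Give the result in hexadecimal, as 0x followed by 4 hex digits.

34967 in 16-bit hexadecimal is 0x8897.
Stored little-endian, the bytes at ascending addresses are 97 88.
Read back as big-endian, the last byte is least significant, giving 0x9788.

0x9788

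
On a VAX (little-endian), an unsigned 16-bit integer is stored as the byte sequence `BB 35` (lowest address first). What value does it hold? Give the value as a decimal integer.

13755

Little-endian stores the least-significant byte at the lowest address.
Reassemble most-significant byte first: 35 BB → 0x35BB.
0x35BB = 13755.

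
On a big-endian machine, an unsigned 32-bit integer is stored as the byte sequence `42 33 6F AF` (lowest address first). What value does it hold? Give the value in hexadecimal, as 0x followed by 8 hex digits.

0x42336FAF

Big-endian stores the most-significant byte at the lowest address.
The bytes are already most-significant first: 0x42336FAF.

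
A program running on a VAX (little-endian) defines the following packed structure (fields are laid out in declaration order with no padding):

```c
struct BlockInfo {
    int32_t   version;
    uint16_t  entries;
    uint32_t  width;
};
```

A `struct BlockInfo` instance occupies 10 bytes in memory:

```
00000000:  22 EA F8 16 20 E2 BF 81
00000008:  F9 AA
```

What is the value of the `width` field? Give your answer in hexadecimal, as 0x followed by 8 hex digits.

`width` follows `version` (4 B), `entries` (2 B), so it starts at offset 4 + 2 = 6 and occupies 4 bytes.
Bytes at offsets 6..9: BF 81 F9 AA.
Little-endian: lowest address holds the least-significant byte.
Reassemble most-significant byte first: AA F9 81 BF → 0xAAF981BF.

0xAAF981BF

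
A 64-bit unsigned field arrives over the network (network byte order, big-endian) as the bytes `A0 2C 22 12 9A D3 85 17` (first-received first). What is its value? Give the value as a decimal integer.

In big-endian order the high byte comes first in memory.
The bytes are already most-significant first: 0xA02C22129AD38517.
0xA02C22129AD38517 = 11541637408346047767.

11541637408346047767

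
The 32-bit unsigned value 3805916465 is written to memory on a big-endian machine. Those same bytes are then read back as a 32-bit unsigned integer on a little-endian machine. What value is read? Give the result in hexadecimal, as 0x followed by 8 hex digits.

0x31ADD9E2

3805916465 in 32-bit hexadecimal is 0xE2D9AD31.
Stored big-endian, the bytes at ascending addresses are E2 D9 AD 31.
Read back as little-endian, the first byte is least significant, giving 0x31ADD9E2.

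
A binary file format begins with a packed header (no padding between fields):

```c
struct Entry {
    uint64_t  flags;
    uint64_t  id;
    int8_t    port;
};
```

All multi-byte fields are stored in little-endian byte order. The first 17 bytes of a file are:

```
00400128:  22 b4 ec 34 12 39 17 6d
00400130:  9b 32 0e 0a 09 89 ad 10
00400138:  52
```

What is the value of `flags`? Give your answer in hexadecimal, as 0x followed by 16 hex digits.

`flags` is the first field, at byte offset 0, occupying 8 bytes.
Bytes at offsets 0..7: 22 B4 EC 34 12 39 17 6D.
Little-endian stores the least-significant byte at the lowest address.
Reassemble most-significant byte first: 6D 17 39 12 34 EC B4 22 → 0x6D17391234ECB422.

0x6D17391234ECB422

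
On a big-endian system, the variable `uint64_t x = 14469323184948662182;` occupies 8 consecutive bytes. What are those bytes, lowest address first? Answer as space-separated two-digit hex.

14469323184948662182 in hexadecimal, padded to 64 bits, is 0xC8CD5CC663304FA6.
Split into bytes (most-significant first): C8 CD 5C C6 63 30 4F A6.
Big-endian: lowest address holds the most-significant byte.
So the memory order matches the most-significant-first order: C8 CD 5C C6 63 30 4F A6.

C8 CD 5C C6 63 30 4F A6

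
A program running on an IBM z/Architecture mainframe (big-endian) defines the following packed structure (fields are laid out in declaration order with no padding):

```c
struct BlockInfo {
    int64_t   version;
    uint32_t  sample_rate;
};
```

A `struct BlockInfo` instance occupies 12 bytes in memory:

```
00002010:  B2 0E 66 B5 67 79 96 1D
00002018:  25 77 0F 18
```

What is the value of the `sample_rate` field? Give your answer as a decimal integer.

`sample_rate` follows `version` (8 bytes), so it starts at byte offset 8 and occupies 4 bytes.
Bytes at offsets 8..11: 25 77 0F 18.
In big-endian order the high byte comes first in memory.
The bytes are already most-significant first: 0x25770F18.
0x25770F18 = 628559640.

628559640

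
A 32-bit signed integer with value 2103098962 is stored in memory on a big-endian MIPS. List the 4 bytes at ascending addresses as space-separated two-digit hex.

2103098962 in hexadecimal, padded to 32 bits, is 0x7D5ABE52.
Split into bytes (most-significant first): 7D 5A BE 52.
Big-endian: lowest address holds the most-significant byte.
So the memory order matches the most-significant-first order: 7D 5A BE 52.

7D 5A BE 52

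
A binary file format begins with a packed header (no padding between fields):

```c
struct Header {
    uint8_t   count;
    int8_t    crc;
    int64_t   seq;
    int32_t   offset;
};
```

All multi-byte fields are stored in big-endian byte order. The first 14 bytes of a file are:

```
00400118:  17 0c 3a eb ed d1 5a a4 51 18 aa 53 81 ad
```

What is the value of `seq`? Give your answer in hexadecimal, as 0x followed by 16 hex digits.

0x3AEBEDD15AA45118

`seq` follows `count` (1 B), `crc` (1 B), so it starts at offset 1 + 1 = 2 and occupies 8 bytes.
Bytes at offsets 2..9: 3A EB ED D1 5A A4 51 18.
In big-endian order the high byte comes first in memory.
The bytes are already most-significant first: 0x3AEBEDD15AA45118.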